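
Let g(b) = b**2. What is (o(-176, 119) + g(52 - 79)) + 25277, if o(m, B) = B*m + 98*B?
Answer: 16724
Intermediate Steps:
o(m, B) = 98*B + B*m
(o(-176, 119) + g(52 - 79)) + 25277 = (119*(98 - 176) + (52 - 79)**2) + 25277 = (119*(-78) + (-27)**2) + 25277 = (-9282 + 729) + 25277 = -8553 + 25277 = 16724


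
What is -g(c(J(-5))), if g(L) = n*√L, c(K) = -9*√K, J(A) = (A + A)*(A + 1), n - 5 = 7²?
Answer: -162*I*2^(¾)*5^(¼) ≈ -407.41*I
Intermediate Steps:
n = 54 (n = 5 + 7² = 5 + 49 = 54)
J(A) = 2*A*(1 + A) (J(A) = (2*A)*(1 + A) = 2*A*(1 + A))
g(L) = 54*√L
-g(c(J(-5))) = -54*√(-9*2*√10) = -54*√(-18*√10) = -54*3*I*2^(¾)*5^(¼) = -162*I*2^(¾)*5^(¼)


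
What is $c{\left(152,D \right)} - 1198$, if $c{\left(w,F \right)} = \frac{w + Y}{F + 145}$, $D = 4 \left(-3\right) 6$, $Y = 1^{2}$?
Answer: $- \frac{87301}{73} \approx -1195.9$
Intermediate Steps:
$Y = 1$
$D = -72$ ($D = \left(-12\right) 6 = -72$)
$c{\left(w,F \right)} = \frac{1 + w}{145 + F}$ ($c{\left(w,F \right)} = \frac{w + 1}{F + 145} = \frac{1 + w}{145 + F}$)
$c{\left(152,D \right)} - 1198 = \frac{1 + 152}{145 - 72} - 1198 = \frac{1}{73} \cdot 153 - 1198 = \frac{153}{73} - 1198 = - \frac{87301}{73}$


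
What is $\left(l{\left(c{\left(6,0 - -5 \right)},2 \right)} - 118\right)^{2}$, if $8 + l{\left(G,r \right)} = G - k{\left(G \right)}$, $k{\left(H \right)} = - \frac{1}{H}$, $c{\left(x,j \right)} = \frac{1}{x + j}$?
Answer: $\frac{1597696}{121} \approx 13204.0$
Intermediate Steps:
$c{\left(x,j \right)} = \frac{1}{j + x}$
$l{\left(G,r \right)} = -8 + G + \frac{1}{G}$ ($l{\left(G,r \right)} = -8 + \left(G - - \frac{1}{G}\right) = -8 + \left(G + \frac{1}{G}\right) = -8 + G + \frac{1}{G}$)
$\left(l{\left(c{\left(6,0 - -5 \right)},2 \right)} - 118\right)^{2} = \left(\left(-8 + \frac{1}{\left(0 - -5\right) + 6} + \frac{1}{\frac{1}{\left(0 - -5\right) + 6}}\right) - 118\right)^{2} = \left(\left(-8 + \frac{1}{\left(0 + 5\right) + 6} + \frac{1}{\frac{1}{\left(0 + 5\right) + 6}}\right) - 118\right)^{2} = \left(\left(-8 + \frac{1}{5 + 6} + \frac{1}{\frac{1}{5 + 6}}\right) - 118\right)^{2} = \left(\left(-8 + \frac{1}{11} + \frac{1}{\frac{1}{11}}\right) - 118\right)^{2} = \left(\left(-8 + \frac{1}{11} + 11\right) - 118\right)^{2} = \left(\frac{34}{11} - 118\right)^{2} = \left(- \frac{1264}{11}\right)^{2} = \frac{1597696}{121}$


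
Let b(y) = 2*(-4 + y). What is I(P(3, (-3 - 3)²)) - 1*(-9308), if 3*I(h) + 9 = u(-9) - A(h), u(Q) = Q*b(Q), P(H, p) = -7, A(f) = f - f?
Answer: 9383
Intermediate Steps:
A(f) = 0
b(y) = -8 + 2*y
u(Q) = Q*(-8 + 2*Q)
I(h) = 75 (I(h) = -3 + (2*(-9)*(-4 - 9) - 1*0)/3 = -3 + (2*(-9)*(-13) + 0)/3 = -3 + (234 + 0)/3 = -3 + (⅓)*234 = -3 + 78 = 75)
I(P(3, (-3 - 3)²)) - 1*(-9308) = 75 - 1*(-9308) = 75 + 9308 = 9383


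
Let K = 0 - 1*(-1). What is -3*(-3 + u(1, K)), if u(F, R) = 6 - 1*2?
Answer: -3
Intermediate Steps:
K = 1 (K = 0 + 1 = 1)
u(F, R) = 4 (u(F, R) = 6 - 2 = 4)
-3*(-3 + u(1, K)) = -3*(-3 + 4) = -3*1 = -3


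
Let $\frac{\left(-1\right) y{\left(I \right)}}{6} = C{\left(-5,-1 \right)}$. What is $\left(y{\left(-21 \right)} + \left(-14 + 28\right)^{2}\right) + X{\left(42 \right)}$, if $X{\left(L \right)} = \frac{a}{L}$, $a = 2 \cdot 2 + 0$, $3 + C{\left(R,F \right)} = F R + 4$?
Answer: $\frac{3362}{21} \approx 160.1$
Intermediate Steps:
$C{\left(R,F \right)} = 1 + F R$ ($C{\left(R,F \right)} = -3 + \left(F R + 4\right) = -3 + \left(4 + F R\right) = 1 + F R$)
$a = 4$ ($a = 4 + 0 = 4$)
$y{\left(I \right)} = -36$ ($y{\left(I \right)} = - 6 \left(1 - -5\right) = - 6 \left(1 + 5\right) = \left(-6\right) 6 = -36$)
$X{\left(L \right)} = \frac{4}{L}$
$\left(y{\left(-21 \right)} + \left(-14 + 28\right)^{2}\right) + X{\left(42 \right)} = \left(-36 + \left(-14 + 28\right)^{2}\right) + \frac{4}{42} = \left(-36 + 14^{2}\right) + 4 \cdot \frac{1}{42} = \left(-36 + 196\right) + \frac{2}{21} = 160 + \frac{2}{21} = \frac{3362}{21}$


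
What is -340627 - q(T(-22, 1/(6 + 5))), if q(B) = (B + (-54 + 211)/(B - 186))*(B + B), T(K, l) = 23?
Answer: -55687433/163 ≈ -3.4164e+5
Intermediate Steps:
q(B) = 2*B*(B + 157/(-186 + B)) (q(B) = (B + 157/(-186 + B))*(2*B) = 2*B*(B + 157/(-186 + B)))
-340627 - q(T(-22, 1/(6 + 5))) = -340627 - 2*23*(157 + 23² - 186*23)/(-186 + 23) = -340627 - 2*23*(157 + 529 - 4278)/(-163) = -340627 - 2*23*(-1)*(-3592)/163 = -340627 - 1*165232/163 = -340627 - 165232/163 = -55687433/163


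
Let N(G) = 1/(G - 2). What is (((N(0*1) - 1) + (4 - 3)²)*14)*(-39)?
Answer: 273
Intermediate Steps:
N(G) = 1/(-2 + G)
(((N(0*1) - 1) + (4 - 3)²)*14)*(-39) = (((1/(-2 + 0*1) - 1) + (4 - 3)²)*14)*(-39) = (((1/(-2 + 0) - 1) + 1²)*14)*(-39) = (((1/(-2) - 1) + 1)*14)*(-39) = (((-½ - 1) + 1)*14)*(-39) = ((-3/2 + 1)*14)*(-39) = -½*14*(-39) = -7*(-39) = 273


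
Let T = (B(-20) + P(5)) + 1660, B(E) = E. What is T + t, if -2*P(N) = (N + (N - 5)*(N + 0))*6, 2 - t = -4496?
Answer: 6123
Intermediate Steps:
t = 4498 (t = 2 - 1*(-4496) = 2 + 4496 = 4498)
P(N) = -3*N - 3*N*(-5 + N) (P(N) = -(N + (N - 5)*(N + 0))*6/2 = -(N + (-5 + N)*N)*6/2 = -(N + N*(-5 + N))*6/2 = -(6*N + 6*N*(-5 + N))/2 = -3*N - 3*N*(-5 + N))
T = 1625 (T = (-20 + 3*5*(4 - 1*5)) + 1660 = (-20 + 3*5*(4 - 5)) + 1660 = (-20 + 3*5*(-1)) + 1660 = (-20 - 15) + 1660 = -35 + 1660 = 1625)
T + t = 1625 + 4498 = 6123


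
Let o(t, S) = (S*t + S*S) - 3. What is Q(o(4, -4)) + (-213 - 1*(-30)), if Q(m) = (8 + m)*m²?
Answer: -138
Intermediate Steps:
o(t, S) = -3 + S² + S*t (o(t, S) = (S*t + S²) - 3 = (S² + S*t) - 3 = -3 + S² + S*t)
Q(m) = m²*(8 + m)
Q(o(4, -4)) + (-213 - 1*(-30)) = (-3 + (-4)² - 4*4)²*(8 + (-3 + (-4)² - 4*4)) + (-213 - 1*(-30)) = (-3 + 16 - 16)²*(8 + (-3 + 16 - 16)) + (-213 + 30) = (-3)²*(8 - 3) - 183 = 9*5 - 183 = 45 - 183 = -138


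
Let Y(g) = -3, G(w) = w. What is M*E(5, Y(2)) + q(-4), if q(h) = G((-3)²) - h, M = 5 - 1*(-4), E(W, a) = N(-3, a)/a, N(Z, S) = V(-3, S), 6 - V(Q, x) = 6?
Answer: 13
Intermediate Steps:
V(Q, x) = 0 (V(Q, x) = 6 - 1*6 = 6 - 6 = 0)
N(Z, S) = 0
E(W, a) = 0 (E(W, a) = 0/a = 0)
M = 9 (M = 5 + 4 = 9)
q(h) = 9 - h (q(h) = (-3)² - h = 9 - h)
M*E(5, Y(2)) + q(-4) = 9*0 + (9 - 1*(-4)) = 0 + (9 + 4) = 0 + 13 = 13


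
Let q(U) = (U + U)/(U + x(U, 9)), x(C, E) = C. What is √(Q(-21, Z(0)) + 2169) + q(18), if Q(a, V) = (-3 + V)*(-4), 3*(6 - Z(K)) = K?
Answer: 1 + √2157 ≈ 47.444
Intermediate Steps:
Z(K) = 6 - K/3
Q(a, V) = 12 - 4*V
q(U) = 1 (q(U) = (U + U)/(U + U) = (2*U)/((2*U)) = (2*U)*(1/(2*U)) = 1)
√(Q(-21, Z(0)) + 2169) + q(18) = √((12 - 4*(6 - ⅓*0)) + 2169) + 1 = √((12 - 4*(6 + 0)) + 2169) + 1 = √((12 - 4*6) + 2169) + 1 = √((12 - 24) + 2169) + 1 = √(-12 + 2169) + 1 = √2157 + 1 = 1 + √2157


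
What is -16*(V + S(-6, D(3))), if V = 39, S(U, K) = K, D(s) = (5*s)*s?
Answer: -1344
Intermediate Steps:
D(s) = 5*s²
-16*(V + S(-6, D(3))) = -16*(39 + 5*3²) = -16*(39 + 5*9) = -16*(39 + 45) = -16*84 = -1344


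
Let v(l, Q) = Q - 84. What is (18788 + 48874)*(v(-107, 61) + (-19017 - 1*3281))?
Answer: -1510283502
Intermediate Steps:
v(l, Q) = -84 + Q
(18788 + 48874)*(v(-107, 61) + (-19017 - 1*3281)) = (18788 + 48874)*((-84 + 61) + (-19017 - 1*3281)) = 67662*(-23 + (-19017 - 3281)) = 67662*(-23 - 22298) = 67662*(-22321) = -1510283502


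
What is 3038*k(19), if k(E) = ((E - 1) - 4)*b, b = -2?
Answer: -85064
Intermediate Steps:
k(E) = 10 - 2*E (k(E) = ((E - 1) - 4)*(-2) = ((-1 + E) - 4)*(-2) = (-5 + E)*(-2) = 10 - 2*E)
3038*k(19) = 3038*(10 - 2*19) = 3038*(10 - 38) = 3038*(-28) = -85064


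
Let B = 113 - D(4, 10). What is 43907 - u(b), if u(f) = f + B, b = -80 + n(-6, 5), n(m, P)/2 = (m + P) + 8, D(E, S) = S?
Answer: 43870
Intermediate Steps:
n(m, P) = 16 + 2*P + 2*m (n(m, P) = 2*((m + P) + 8) = 2*((P + m) + 8) = 2*(8 + P + m) = 16 + 2*P + 2*m)
b = -66 (b = -80 + (16 + 2*5 + 2*(-6)) = -80 + (16 + 10 - 12) = -80 + 14 = -66)
B = 103 (B = 113 - 1*10 = 113 - 10 = 103)
u(f) = 103 + f (u(f) = f + 103 = 103 + f)
43907 - u(b) = 43907 - (103 - 66) = 43907 - 1*37 = 43907 - 37 = 43870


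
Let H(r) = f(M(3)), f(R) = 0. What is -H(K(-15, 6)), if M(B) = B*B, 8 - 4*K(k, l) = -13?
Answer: 0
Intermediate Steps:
K(k, l) = 21/4 (K(k, l) = 2 - ¼*(-13) = 2 + 13/4 = 21/4)
M(B) = B²
H(r) = 0
-H(K(-15, 6)) = -1*0 = 0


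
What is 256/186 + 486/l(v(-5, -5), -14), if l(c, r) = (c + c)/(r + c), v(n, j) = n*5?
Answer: 884561/2325 ≈ 380.46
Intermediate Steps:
v(n, j) = 5*n
l(c, r) = 2*c/(c + r) (l(c, r) = (2*c)/(c + r) = 2*c/(c + r))
256/186 + 486/l(v(-5, -5), -14) = 256/186 + 486/((2*(5*(-5))/(5*(-5) - 14))) = 256*(1/186) + 486/((2*(-25)/(-25 - 14))) = 128/93 + 486/((2*(-25)/(-39))) = 128/93 + 486/((2*(-25)*(-1/39))) = 128/93 + 486/(50/39) = 128/93 + 486*(39/50) = 128/93 + 9477/25 = 884561/2325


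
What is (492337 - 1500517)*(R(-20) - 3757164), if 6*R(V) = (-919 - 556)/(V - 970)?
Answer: 41666870862895/11 ≈ 3.7879e+12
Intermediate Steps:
R(V) = -1475/(6*(-970 + V)) (R(V) = ((-919 - 556)/(V - 970))/6 = (-1475/(-970 + V))/6 = -1475/(6*(-970 + V)))
(492337 - 1500517)*(R(-20) - 3757164) = (492337 - 1500517)*(-1475/(-5820 + 6*(-20)) - 3757164) = -1008180*(-1475/(-5820 - 120) - 3757164) = -1008180*(-1475/(-5940) - 3757164) = -1008180*(-1475*(-1/5940) - 3757164) = -1008180*(295/1188 - 3757164) = -1008180*(-4463510537/1188) = 41666870862895/11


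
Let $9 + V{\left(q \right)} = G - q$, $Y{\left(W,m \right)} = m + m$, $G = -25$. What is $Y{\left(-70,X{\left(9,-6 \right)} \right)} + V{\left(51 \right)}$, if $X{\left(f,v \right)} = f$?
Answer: $-67$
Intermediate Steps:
$Y{\left(W,m \right)} = 2 m$
$V{\left(q \right)} = -34 - q$ ($V{\left(q \right)} = -9 - \left(25 + q\right) = -34 - q$)
$Y{\left(-70,X{\left(9,-6 \right)} \right)} + V{\left(51 \right)} = 2 \cdot 9 - 85 = 18 - 85 = -67$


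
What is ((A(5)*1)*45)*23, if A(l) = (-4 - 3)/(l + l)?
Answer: -1449/2 ≈ -724.50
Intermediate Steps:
A(l) = -7/(2*l) (A(l) = -7*1/(2*l) = -7/(2*l))
((A(5)*1)*45)*23 = ((-7/2/5*1)*45)*23 = ((-7/2*⅕*1)*45)*23 = (-7/10*1*45)*23 = -7/10*45*23 = -63/2*23 = -1449/2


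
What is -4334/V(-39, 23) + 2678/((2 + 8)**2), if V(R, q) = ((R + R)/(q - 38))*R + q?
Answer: 2287261/44950 ≈ 50.885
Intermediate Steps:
V(R, q) = q + 2*R**2/(-38 + q) (V(R, q) = ((2*R)/(-38 + q))*R + q = (2*R/(-38 + q))*R + q = 2*R**2/(-38 + q) + q = q + 2*R**2/(-38 + q))
-4334/V(-39, 23) + 2678/((2 + 8)**2) = -4334*(-38 + 23)/(23**2 - 38*23 + 2*(-39)**2) + 2678/((2 + 8)**2) = -4334*(-15/(529 - 874 + 2*1521)) + 2678/(10**2) = -4334*(-15/(529 - 874 + 3042)) + 2678/100 = -4334/((-1/15*2697)) + 2678*(1/100) = -4334/(-899/5) + 1339/50 = -4334*(-5/899) + 1339/50 = 21670/899 + 1339/50 = 2287261/44950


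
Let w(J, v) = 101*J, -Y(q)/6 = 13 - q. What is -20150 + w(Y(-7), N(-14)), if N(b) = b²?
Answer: -32270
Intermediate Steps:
Y(q) = -78 + 6*q (Y(q) = -6*(13 - q) = -78 + 6*q)
-20150 + w(Y(-7), N(-14)) = -20150 + 101*(-78 + 6*(-7)) = -20150 + 101*(-78 - 42) = -20150 + 101*(-120) = -20150 - 12120 = -32270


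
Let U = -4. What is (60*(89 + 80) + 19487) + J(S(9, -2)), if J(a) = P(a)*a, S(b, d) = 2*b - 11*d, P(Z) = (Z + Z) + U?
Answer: 32667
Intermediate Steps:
P(Z) = -4 + 2*Z (P(Z) = (Z + Z) - 4 = 2*Z - 4 = -4 + 2*Z)
S(b, d) = -11*d + 2*b
J(a) = a*(-4 + 2*a) (J(a) = (-4 + 2*a)*a = a*(-4 + 2*a))
(60*(89 + 80) + 19487) + J(S(9, -2)) = (60*(89 + 80) + 19487) + 2*(-11*(-2) + 2*9)*(-2 + (-11*(-2) + 2*9)) = (60*169 + 19487) + 2*(22 + 18)*(-2 + (22 + 18)) = (10140 + 19487) + 2*40*(-2 + 40) = 29627 + 2*40*38 = 29627 + 3040 = 32667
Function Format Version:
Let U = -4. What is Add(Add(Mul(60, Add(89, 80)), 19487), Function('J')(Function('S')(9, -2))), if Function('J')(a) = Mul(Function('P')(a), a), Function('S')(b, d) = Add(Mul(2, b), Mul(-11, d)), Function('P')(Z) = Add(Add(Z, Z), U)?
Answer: 32667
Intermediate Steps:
Function('P')(Z) = Add(-4, Mul(2, Z)) (Function('P')(Z) = Add(Add(Z, Z), -4) = Add(Mul(2, Z), -4) = Add(-4, Mul(2, Z)))
Function('S')(b, d) = Add(Mul(-11, d), Mul(2, b))
Function('J')(a) = Mul(a, Add(-4, Mul(2, a))) (Function('J')(a) = Mul(Add(-4, Mul(2, a)), a) = Mul(a, Add(-4, Mul(2, a))))
Add(Add(Mul(60, Add(89, 80)), 19487), Function('J')(Function('S')(9, -2))) = Add(Add(Mul(60, Add(89, 80)), 19487), Mul(2, Add(Mul(-11, -2), Mul(2, 9)), Add(-2, Add(Mul(-11, -2), Mul(2, 9))))) = Add(Add(Mul(60, 169), 19487), Mul(2, Add(22, 18), Add(-2, Add(22, 18)))) = Add(Add(10140, 19487), Mul(2, 40, Add(-2, 40))) = Add(29627, Mul(2, 40, 38)) = Add(29627, 3040) = 32667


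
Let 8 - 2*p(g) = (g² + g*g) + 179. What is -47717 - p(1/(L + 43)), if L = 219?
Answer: -3269616685/68644 ≈ -47632.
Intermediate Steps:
p(g) = -171/2 - g² (p(g) = 4 - ((g² + g*g) + 179)/2 = 4 - ((g² + g²) + 179)/2 = 4 - (2*g² + 179)/2 = 4 - (179 + 2*g²)/2 = 4 + (-179/2 - g²) = -171/2 - g²)
-47717 - p(1/(L + 43)) = -47717 - (-171/2 - (1/(219 + 43))²) = -47717 - (-171/2 - (1/262)²) = -47717 - (-171/2 - 1*1/68644) = -47717 - (-171/2 - 1/68644) = -47717 - 1*(-5869063/68644) = -47717 + 5869063/68644 = -3269616685/68644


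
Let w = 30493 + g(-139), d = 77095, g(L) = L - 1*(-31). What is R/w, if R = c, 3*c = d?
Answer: 15419/18231 ≈ 0.84576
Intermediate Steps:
g(L) = 31 + L (g(L) = L + 31 = 31 + L)
c = 77095/3 (c = (⅓)*77095 = 77095/3 ≈ 25698.)
R = 77095/3 ≈ 25698.
w = 30385 (w = 30493 + (31 - 139) = 30493 - 108 = 30385)
R/w = (77095/3)/30385 = (77095/3)*(1/30385) = 15419/18231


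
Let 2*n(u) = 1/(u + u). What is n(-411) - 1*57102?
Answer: -93875689/1644 ≈ -57102.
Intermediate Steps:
n(u) = 1/(4*u) (n(u) = 1/(2*(u + u)) = 1/(2*((2*u))) = (1/(2*u))/2 = 1/(4*u))
n(-411) - 1*57102 = (¼)/(-411) - 1*57102 = (¼)*(-1/411) - 57102 = -1/1644 - 57102 = -93875689/1644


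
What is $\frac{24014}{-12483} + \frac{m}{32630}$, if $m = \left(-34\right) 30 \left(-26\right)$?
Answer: $- \frac{3480982}{3133233} \approx -1.111$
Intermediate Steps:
$m = 26520$ ($m = \left(-1020\right) \left(-26\right) = 26520$)
$\frac{24014}{-12483} + \frac{m}{32630} = \frac{24014}{-12483} + \frac{26520}{32630} = 24014 \left(- \frac{1}{12483}\right) + 26520 \cdot \frac{1}{32630} = - \frac{24014}{12483} + \frac{204}{251} = - \frac{3480982}{3133233}$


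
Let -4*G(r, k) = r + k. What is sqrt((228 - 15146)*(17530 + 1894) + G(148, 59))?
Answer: I*sqrt(1159069135)/2 ≈ 17023.0*I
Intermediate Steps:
G(r, k) = -k/4 - r/4 (G(r, k) = -(r + k)/4 = -(k + r)/4 = -k/4 - r/4)
sqrt((228 - 15146)*(17530 + 1894) + G(148, 59)) = sqrt((228 - 15146)*(17530 + 1894) + (-1/4*59 - 1/4*148)) = sqrt(-14918*19424 + (-59/4 - 37)) = sqrt(-289767232 - 207/4) = sqrt(-1159069135/4) = I*sqrt(1159069135)/2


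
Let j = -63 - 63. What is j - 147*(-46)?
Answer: 6636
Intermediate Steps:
j = -126
j - 147*(-46) = -126 - 147*(-46) = -126 + 6762 = 6636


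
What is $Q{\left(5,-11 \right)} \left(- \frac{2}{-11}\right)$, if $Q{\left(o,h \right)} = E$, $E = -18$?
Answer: $- \frac{36}{11} \approx -3.2727$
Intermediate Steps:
$Q{\left(o,h \right)} = -18$
$Q{\left(5,-11 \right)} \left(- \frac{2}{-11}\right) = - 18 \left(- \frac{2}{-11}\right) = - 18 \left(\left(-2\right) \left(- \frac{1}{11}\right)\right) = \left(-18\right) \frac{2}{11} = - \frac{36}{11}$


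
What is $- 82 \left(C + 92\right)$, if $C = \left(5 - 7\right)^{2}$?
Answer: $-7872$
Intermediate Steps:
$C = 4$ ($C = \left(5 - 7\right)^{2} = \left(-2\right)^{2} = 4$)
$- 82 \left(C + 92\right) = - 82 \left(4 + 92\right) = \left(-82\right) 96 = -7872$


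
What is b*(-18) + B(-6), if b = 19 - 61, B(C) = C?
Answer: 750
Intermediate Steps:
b = -42
b*(-18) + B(-6) = -42*(-18) - 6 = 756 - 6 = 750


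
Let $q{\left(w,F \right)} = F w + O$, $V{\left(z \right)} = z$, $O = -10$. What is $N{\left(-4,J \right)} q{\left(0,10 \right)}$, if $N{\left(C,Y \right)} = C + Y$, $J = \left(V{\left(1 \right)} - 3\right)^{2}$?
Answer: $0$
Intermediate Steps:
$q{\left(w,F \right)} = -10 + F w$ ($q{\left(w,F \right)} = F w - 10 = -10 + F w$)
$J = 4$ ($J = \left(1 - 3\right)^{2} = \left(-2\right)^{2} = 4$)
$N{\left(-4,J \right)} q{\left(0,10 \right)} = \left(-4 + 4\right) \left(-10 + 10 \cdot 0\right) = 0 \left(-10 + 0\right) = 0 \left(-10\right) = 0$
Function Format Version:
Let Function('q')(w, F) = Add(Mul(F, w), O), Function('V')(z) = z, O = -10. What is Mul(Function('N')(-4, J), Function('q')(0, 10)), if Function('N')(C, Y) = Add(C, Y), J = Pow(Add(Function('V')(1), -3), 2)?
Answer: 0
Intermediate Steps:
Function('q')(w, F) = Add(-10, Mul(F, w)) (Function('q')(w, F) = Add(Mul(F, w), -10) = Add(-10, Mul(F, w)))
J = 4 (J = Pow(Add(1, -3), 2) = Pow(-2, 2) = 4)
Mul(Function('N')(-4, J), Function('q')(0, 10)) = Mul(Add(-4, 4), Add(-10, Mul(10, 0))) = Mul(0, Add(-10, 0)) = Mul(0, -10) = 0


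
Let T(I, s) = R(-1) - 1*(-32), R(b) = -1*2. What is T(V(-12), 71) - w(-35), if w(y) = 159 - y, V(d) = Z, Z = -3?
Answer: -164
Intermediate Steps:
V(d) = -3
R(b) = -2
T(I, s) = 30 (T(I, s) = -2 - 1*(-32) = -2 + 32 = 30)
T(V(-12), 71) - w(-35) = 30 - (159 - 1*(-35)) = 30 - (159 + 35) = 30 - 1*194 = 30 - 194 = -164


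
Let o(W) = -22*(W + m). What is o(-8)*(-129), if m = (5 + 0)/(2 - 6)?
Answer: -52503/2 ≈ -26252.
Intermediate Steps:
m = -5/4 (m = 5/(-4) = 5*(-¼) = -5/4 ≈ -1.2500)
o(W) = 55/2 - 22*W (o(W) = -22*(W - 5/4) = -22*(-5/4 + W) = 55/2 - 22*W)
o(-8)*(-129) = (55/2 - 22*(-8))*(-129) = (55/2 + 176)*(-129) = (407/2)*(-129) = -52503/2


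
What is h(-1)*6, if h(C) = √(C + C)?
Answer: 6*I*√2 ≈ 8.4853*I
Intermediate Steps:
h(C) = √2*√C (h(C) = √(2*C) = √2*√C)
h(-1)*6 = (√2*√(-1))*6 = (√2*I)*6 = (I*√2)*6 = 6*I*√2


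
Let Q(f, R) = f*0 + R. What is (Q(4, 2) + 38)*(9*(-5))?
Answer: -1800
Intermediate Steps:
Q(f, R) = R (Q(f, R) = 0 + R = R)
(Q(4, 2) + 38)*(9*(-5)) = (2 + 38)*(9*(-5)) = 40*(-45) = -1800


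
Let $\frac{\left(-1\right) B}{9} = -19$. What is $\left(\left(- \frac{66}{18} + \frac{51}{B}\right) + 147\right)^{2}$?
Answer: $\frac{7447441}{361} \approx 20630.0$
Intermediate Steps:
$B = 171$ ($B = \left(-9\right) \left(-19\right) = 171$)
$\left(\left(- \frac{66}{18} + \frac{51}{B}\right) + 147\right)^{2} = \left(\left(- \frac{66}{18} + \frac{51}{171}\right) + 147\right)^{2} = \left(\left(\left(-66\right) \frac{1}{18} + 51 \cdot \frac{1}{171}\right) + 147\right)^{2} = \left(\left(- \frac{11}{3} + \frac{17}{57}\right) + 147\right)^{2} = \left(- \frac{64}{19} + 147\right)^{2} = \left(\frac{2729}{19}\right)^{2} = \frac{7447441}{361}$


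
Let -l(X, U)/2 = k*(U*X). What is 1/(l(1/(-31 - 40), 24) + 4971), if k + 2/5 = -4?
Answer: 355/1763649 ≈ 0.00020129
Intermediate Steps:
k = -22/5 (k = -⅖ - 4 = -22/5 ≈ -4.4000)
l(X, U) = 44*U*X/5 (l(X, U) = -(-44)*U*X/5 = 44*U*X/5)
1/(l(1/(-31 - 40), 24) + 4971) = 1/((44/5)*24/(-31 - 40) + 4971) = 1/((44/5)*24/(-71) + 4971) = 1/((44/5)*24*(-1/71) + 4971) = 1/(-1056/355 + 4971) = 1/(1763649/355) = 355/1763649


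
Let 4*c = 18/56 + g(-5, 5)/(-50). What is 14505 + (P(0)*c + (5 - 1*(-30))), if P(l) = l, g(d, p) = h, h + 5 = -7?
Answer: 14540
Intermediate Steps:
h = -12 (h = -5 - 7 = -12)
g(d, p) = -12
c = 393/2800 (c = (18/56 - 12/(-50))/4 = (18*(1/56) - 12*(-1/50))/4 = (9/28 + 6/25)/4 = (¼)*(393/700) = 393/2800 ≈ 0.14036)
14505 + (P(0)*c + (5 - 1*(-30))) = 14505 + (0*(393/2800) + (5 - 1*(-30))) = 14505 + (0 + (5 + 30)) = 14505 + (0 + 35) = 14505 + 35 = 14540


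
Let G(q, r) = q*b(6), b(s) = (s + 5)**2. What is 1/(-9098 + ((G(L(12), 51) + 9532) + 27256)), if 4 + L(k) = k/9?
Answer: 3/82102 ≈ 3.6540e-5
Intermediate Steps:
L(k) = -4 + k/9
b(s) = (5 + s)**2
G(q, r) = 121*q (G(q, r) = q*(5 + 6)**2 = q*11**2 = q*121 = 121*q)
1/(-9098 + ((G(L(12), 51) + 9532) + 27256)) = 1/(-9098 + ((121*(-4 + (1/9)*12) + 9532) + 27256)) = 1/(-9098 + ((121*(-4 + 4/3) + 9532) + 27256)) = 1/(-9098 + ((121*(-8/3) + 9532) + 27256)) = 1/(-9098 + ((-968/3 + 9532) + 27256)) = 1/(-9098 + (27628/3 + 27256)) = 1/(-9098 + 109396/3) = 1/(82102/3) = 3/82102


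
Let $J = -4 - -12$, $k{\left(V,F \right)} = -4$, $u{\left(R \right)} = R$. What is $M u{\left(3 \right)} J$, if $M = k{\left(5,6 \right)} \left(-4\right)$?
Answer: $384$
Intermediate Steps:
$J = 8$ ($J = -4 + 12 = 8$)
$M = 16$ ($M = \left(-4\right) \left(-4\right) = 16$)
$M u{\left(3 \right)} J = 16 \cdot 3 \cdot 8 = 48 \cdot 8 = 384$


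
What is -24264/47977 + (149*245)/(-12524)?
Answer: -2055282721/600863948 ≈ -3.4205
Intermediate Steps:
-24264/47977 + (149*245)/(-12524) = -24264*1/47977 + 36505*(-1/12524) = -24264/47977 - 36505/12524 = -2055282721/600863948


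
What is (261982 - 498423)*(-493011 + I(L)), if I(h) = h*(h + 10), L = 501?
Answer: 56036517000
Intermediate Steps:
I(h) = h*(10 + h)
(261982 - 498423)*(-493011 + I(L)) = (261982 - 498423)*(-493011 + 501*(10 + 501)) = -236441*(-493011 + 501*511) = -236441*(-493011 + 256011) = -236441*(-237000) = 56036517000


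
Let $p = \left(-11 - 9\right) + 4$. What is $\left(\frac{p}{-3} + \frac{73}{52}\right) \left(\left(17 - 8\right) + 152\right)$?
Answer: $\frac{169211}{156} \approx 1084.7$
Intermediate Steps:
$p = -16$ ($p = -20 + 4 = -16$)
$\left(\frac{p}{-3} + \frac{73}{52}\right) \left(\left(17 - 8\right) + 152\right) = \left(- \frac{16}{-3} + \frac{73}{52}\right) \left(\left(17 - 8\right) + 152\right) = \left(\left(-16\right) \left(- \frac{1}{3}\right) + 73 \cdot \frac{1}{52}\right) \left(9 + 152\right) = \left(\frac{16}{3} + \frac{73}{52}\right) 161 = \frac{1051}{156} \cdot 161 = \frac{169211}{156}$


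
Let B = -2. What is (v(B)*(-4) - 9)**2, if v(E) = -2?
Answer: 1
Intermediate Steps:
(v(B)*(-4) - 9)**2 = (-2*(-4) - 9)**2 = (8 - 9)**2 = (-1)**2 = 1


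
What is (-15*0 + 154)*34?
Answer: 5236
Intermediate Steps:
(-15*0 + 154)*34 = (0 + 154)*34 = 154*34 = 5236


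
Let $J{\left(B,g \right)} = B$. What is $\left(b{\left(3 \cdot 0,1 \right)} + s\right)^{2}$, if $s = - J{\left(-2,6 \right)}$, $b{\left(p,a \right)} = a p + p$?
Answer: $4$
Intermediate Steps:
$b{\left(p,a \right)} = p + a p$
$s = 2$ ($s = \left(-1\right) \left(-2\right) = 2$)
$\left(b{\left(3 \cdot 0,1 \right)} + s\right)^{2} = \left(3 \cdot 0 \left(1 + 1\right) + 2\right)^{2} = \left(0 \cdot 2 + 2\right)^{2} = \left(0 + 2\right)^{2} = 2^{2} = 4$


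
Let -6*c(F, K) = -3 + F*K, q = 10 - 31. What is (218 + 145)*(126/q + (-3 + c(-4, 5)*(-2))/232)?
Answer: -63646/29 ≈ -2194.7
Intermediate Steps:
q = -21
c(F, K) = ½ - F*K/6 (c(F, K) = -(-3 + F*K)/6 = ½ - F*K/6)
(218 + 145)*(126/q + (-3 + c(-4, 5)*(-2))/232) = (218 + 145)*(126/(-21) + (-3 + (½ - ⅙*(-4)*5)*(-2))/232) = 363*(126*(-1/21) + (-3 + (½ + 10/3)*(-2))*(1/232)) = 363*(-6 + (-3 + (23/6)*(-2))*(1/232)) = 363*(-6 + (-3 - 23/3)*(1/232)) = 363*(-6 - 32/3*1/232) = 363*(-6 - 4/87) = 363*(-526/87) = -63646/29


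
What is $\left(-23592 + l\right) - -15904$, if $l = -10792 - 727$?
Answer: $-19207$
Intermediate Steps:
$l = -11519$ ($l = -10792 - 727 = -11519$)
$\left(-23592 + l\right) - -15904 = \left(-23592 - 11519\right) - -15904 = -35111 + 15904 = -19207$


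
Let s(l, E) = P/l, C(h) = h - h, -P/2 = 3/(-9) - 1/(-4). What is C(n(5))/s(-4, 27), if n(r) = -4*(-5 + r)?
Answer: 0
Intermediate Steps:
P = ⅙ (P = -2*(3/(-9) - 1/(-4)) = -2*(3*(-⅑) - 1*(-¼)) = -2*(-⅓ + ¼) = -2*(-1/12) = ⅙ ≈ 0.16667)
n(r) = 20 - 4*r
C(h) = 0
s(l, E) = 1/(6*l)
C(n(5))/s(-4, 27) = 0/(((⅙)/(-4))) = 0/(((⅙)*(-¼))) = 0/(-1/24) = 0*(-24) = 0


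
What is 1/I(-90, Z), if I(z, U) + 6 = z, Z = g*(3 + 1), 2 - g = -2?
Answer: -1/96 ≈ -0.010417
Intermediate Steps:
g = 4 (g = 2 - 1*(-2) = 2 + 2 = 4)
Z = 16 (Z = 4*(3 + 1) = 4*4 = 16)
I(z, U) = -6 + z
1/I(-90, Z) = 1/(-6 - 90) = 1/(-96) = -1/96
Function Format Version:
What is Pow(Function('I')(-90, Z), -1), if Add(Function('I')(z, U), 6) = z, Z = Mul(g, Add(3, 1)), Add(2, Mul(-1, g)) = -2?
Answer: Rational(-1, 96) ≈ -0.010417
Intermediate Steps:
g = 4 (g = Add(2, Mul(-1, -2)) = Add(2, 2) = 4)
Z = 16 (Z = Mul(4, Add(3, 1)) = Mul(4, 4) = 16)
Function('I')(z, U) = Add(-6, z)
Pow(Function('I')(-90, Z), -1) = Pow(Add(-6, -90), -1) = Pow(-96, -1) = Rational(-1, 96)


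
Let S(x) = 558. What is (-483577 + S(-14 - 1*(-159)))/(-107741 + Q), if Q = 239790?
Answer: -483019/132049 ≈ -3.6579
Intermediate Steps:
(-483577 + S(-14 - 1*(-159)))/(-107741 + Q) = (-483577 + 558)/(-107741 + 239790) = -483019/132049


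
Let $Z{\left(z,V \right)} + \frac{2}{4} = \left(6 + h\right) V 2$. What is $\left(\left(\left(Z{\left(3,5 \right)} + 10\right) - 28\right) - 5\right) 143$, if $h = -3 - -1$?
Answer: $\frac{4719}{2} \approx 2359.5$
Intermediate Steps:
$h = -2$ ($h = -3 + 1 = -2$)
$Z{\left(z,V \right)} = - \frac{1}{2} + 8 V$ ($Z{\left(z,V \right)} = - \frac{1}{2} + \left(6 - 2\right) V 2 = - \frac{1}{2} + 4 V 2 = - \frac{1}{2} + 8 V$)
$\left(\left(\left(Z{\left(3,5 \right)} + 10\right) - 28\right) - 5\right) 143 = \left(\left(\left(\left(- \frac{1}{2} + 8 \cdot 5\right) + 10\right) - 28\right) - 5\right) 143 = \left(\left(\left(\left(- \frac{1}{2} + 40\right) + 10\right) - 28\right) - 5\right) 143 = \left(\left(\left(\frac{79}{2} + 10\right) - 28\right) - 5\right) 143 = \left(\left(\frac{99}{2} - 28\right) - 5\right) 143 = \left(\frac{43}{2} - 5\right) 143 = \frac{33}{2} \cdot 143 = \frac{4719}{2}$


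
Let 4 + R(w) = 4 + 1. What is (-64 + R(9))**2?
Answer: 3969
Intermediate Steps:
R(w) = 1 (R(w) = -4 + (4 + 1) = -4 + 5 = 1)
(-64 + R(9))**2 = (-64 + 1)**2 = (-63)**2 = 3969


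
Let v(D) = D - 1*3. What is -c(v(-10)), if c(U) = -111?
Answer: 111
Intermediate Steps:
v(D) = -3 + D (v(D) = D - 3 = -3 + D)
-c(v(-10)) = -1*(-111) = 111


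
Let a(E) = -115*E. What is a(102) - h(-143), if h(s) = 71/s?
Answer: -1677319/143 ≈ -11730.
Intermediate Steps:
a(102) - h(-143) = -115*102 - 71/(-143) = -11730 - 71*(-1)/143 = -11730 - 1*(-71/143) = -11730 + 71/143 = -1677319/143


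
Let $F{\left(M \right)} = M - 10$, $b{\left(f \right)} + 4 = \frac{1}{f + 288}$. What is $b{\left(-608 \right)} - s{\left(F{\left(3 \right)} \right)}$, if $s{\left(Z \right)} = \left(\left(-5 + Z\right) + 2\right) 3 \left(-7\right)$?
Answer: $- \frac{68481}{320} \approx -214.0$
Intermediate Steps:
$b{\left(f \right)} = -4 + \frac{1}{288 + f}$ ($b{\left(f \right)} = -4 + \frac{1}{f + 288} = -4 + \frac{1}{288 + f}$)
$F{\left(M \right)} = -10 + M$
$s{\left(Z \right)} = 63 - 21 Z$ ($s{\left(Z \right)} = \left(-3 + Z\right) 3 \left(-7\right) = \left(-9 + 3 Z\right) \left(-7\right) = 63 - 21 Z$)
$b{\left(-608 \right)} - s{\left(F{\left(3 \right)} \right)} = \frac{-1151 - -2432}{288 - 608} - \left(63 - 21 \left(-10 + 3\right)\right) = \frac{-1151 + 2432}{-320} - \left(63 - -147\right) = \left(- \frac{1}{320}\right) 1281 - \left(63 + 147\right) = - \frac{1281}{320} - 210 = - \frac{68481}{320}$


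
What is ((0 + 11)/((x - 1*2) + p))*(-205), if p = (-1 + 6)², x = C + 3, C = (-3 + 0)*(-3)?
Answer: -451/7 ≈ -64.429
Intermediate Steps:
C = 9 (C = -3*(-3) = 9)
x = 12 (x = 9 + 3 = 12)
p = 25 (p = 5² = 25)
((0 + 11)/((x - 1*2) + p))*(-205) = ((0 + 11)/((12 - 1*2) + 25))*(-205) = (11/((12 - 2) + 25))*(-205) = (11/(10 + 25))*(-205) = (11/35)*(-205) = -451/7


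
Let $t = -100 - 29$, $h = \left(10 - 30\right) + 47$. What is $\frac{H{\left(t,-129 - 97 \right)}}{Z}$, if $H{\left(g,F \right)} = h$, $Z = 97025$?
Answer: $\frac{27}{97025} \approx 0.00027828$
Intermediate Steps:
$h = 27$ ($h = -20 + 47 = 27$)
$t = -129$ ($t = -100 - 29 = -129$)
$H{\left(g,F \right)} = 27$
$\frac{H{\left(t,-129 - 97 \right)}}{Z} = \frac{27}{97025}$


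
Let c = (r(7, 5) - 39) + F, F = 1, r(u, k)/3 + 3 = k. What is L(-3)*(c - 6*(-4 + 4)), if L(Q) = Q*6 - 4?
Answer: 704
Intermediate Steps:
r(u, k) = -9 + 3*k
L(Q) = -4 + 6*Q (L(Q) = 6*Q - 4 = -4 + 6*Q)
c = -32 (c = ((-9 + 3*5) - 39) + 1 = ((-9 + 15) - 39) + 1 = (6 - 39) + 1 = -33 + 1 = -32)
L(-3)*(c - 6*(-4 + 4)) = (-4 + 6*(-3))*(-32 - 6*(-4 + 4)) = (-4 - 18)*(-32 - 6*0) = -22*(-32 + 0) = -22*(-32) = 704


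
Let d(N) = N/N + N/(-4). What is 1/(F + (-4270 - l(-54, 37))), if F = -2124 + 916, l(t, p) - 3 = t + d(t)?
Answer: -2/10883 ≈ -0.00018377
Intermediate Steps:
d(N) = 1 - N/4 (d(N) = 1 + N*(-¼) = 1 - N/4)
l(t, p) = 4 + 3*t/4 (l(t, p) = 3 + (t + (1 - t/4)) = 3 + (1 + 3*t/4) = 4 + 3*t/4)
F = -1208
1/(F + (-4270 - l(-54, 37))) = 1/(-1208 + (-4270 - (4 + (¾)*(-54)))) = 1/(-1208 + (-4270 - (4 - 81/2))) = 1/(-1208 + (-4270 - 1*(-73/2))) = 1/(-1208 + (-4270 + 73/2)) = 1/(-1208 - 8467/2) = 1/(-10883/2) = -2/10883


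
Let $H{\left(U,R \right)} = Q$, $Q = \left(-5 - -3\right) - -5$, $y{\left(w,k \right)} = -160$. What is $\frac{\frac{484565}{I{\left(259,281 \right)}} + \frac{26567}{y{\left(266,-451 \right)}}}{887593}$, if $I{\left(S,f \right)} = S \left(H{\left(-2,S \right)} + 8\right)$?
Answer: $\frac{1841017}{404600393120} \approx 4.5502 \cdot 10^{-6}$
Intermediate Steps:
$Q = 3$ ($Q = \left(-5 + 3\right) + 5 = -2 + 5 = 3$)
$H{\left(U,R \right)} = 3$
$I{\left(S,f \right)} = 11 S$ ($I{\left(S,f \right)} = S \left(3 + 8\right) = S 11 = 11 S$)
$\frac{\frac{484565}{I{\left(259,281 \right)}} + \frac{26567}{y{\left(266,-451 \right)}}}{887593} = \frac{\frac{484565}{11 \cdot 259} + \frac{26567}{-160}}{887593} = \left(\frac{484565}{2849} + 26567 \left(- \frac{1}{160}\right)\right) \frac{1}{887593} = \left(484565 \cdot \frac{1}{2849} - \frac{26567}{160}\right) \frac{1}{887593} = \left(\frac{484565}{2849} - \frac{26567}{160}\right) \frac{1}{887593} = \frac{1841017}{455840} \cdot \frac{1}{887593} = \frac{1841017}{404600393120}$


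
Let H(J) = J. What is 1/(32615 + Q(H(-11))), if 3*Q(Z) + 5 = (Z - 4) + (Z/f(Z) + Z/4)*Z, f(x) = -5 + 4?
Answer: 12/390937 ≈ 3.0695e-5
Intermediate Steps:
f(x) = -1
Q(Z) = -3 - Z²/4 + Z/3 (Q(Z) = -5/3 + ((Z - 4) + (Z/(-1) + Z/4)*Z)/3 = -5/3 + ((-4 + Z) + (Z*(-1) + Z*(¼))*Z)/3 = -5/3 + ((-4 + Z) + (-Z + Z/4)*Z)/3 = -5/3 + ((-4 + Z) + (-3*Z/4)*Z)/3 = -5/3 + ((-4 + Z) - 3*Z²/4)/3 = -5/3 + (-4 + Z - 3*Z²/4)/3 = -5/3 + (-4/3 - Z²/4 + Z/3) = -3 - Z²/4 + Z/3)
1/(32615 + Q(H(-11))) = 1/(32615 + (-3 - ¼*(-11)² + (⅓)*(-11))) = 1/(32615 + (-3 - ¼*121 - 11/3)) = 1/(32615 + (-3 - 121/4 - 11/3)) = 1/(32615 - 443/12) = 1/(390937/12) = 12/390937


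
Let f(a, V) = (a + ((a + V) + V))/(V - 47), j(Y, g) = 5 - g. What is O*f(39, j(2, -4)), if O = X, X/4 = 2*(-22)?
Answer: 8448/19 ≈ 444.63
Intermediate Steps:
f(a, V) = (2*V + 2*a)/(-47 + V) (f(a, V) = (a + ((V + a) + V))/(-47 + V) = (a + (a + 2*V))/(-47 + V) = (2*V + 2*a)/(-47 + V))
X = -176 (X = 4*(2*(-22)) = 4*(-44) = -176)
O = -176
O*f(39, j(2, -4)) = -352*((5 - 1*(-4)) + 39)/(-47 + (5 - 1*(-4))) = -352*((5 + 4) + 39)/(-47 + (5 + 4)) = -352*(9 + 39)/(-47 + 9) = -352*48/(-38) = -352*(-1)*48/38 = -176*(-48/19) = 8448/19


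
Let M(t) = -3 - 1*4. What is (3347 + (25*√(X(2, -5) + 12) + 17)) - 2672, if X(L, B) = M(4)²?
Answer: 692 + 25*√61 ≈ 887.26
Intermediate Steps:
M(t) = -7 (M(t) = -3 - 4 = -7)
X(L, B) = 49 (X(L, B) = (-7)² = 49)
(3347 + (25*√(X(2, -5) + 12) + 17)) - 2672 = (3347 + (25*√(49 + 12) + 17)) - 2672 = (3347 + (25*√61 + 17)) - 2672 = (3347 + (17 + 25*√61)) - 2672 = (3364 + 25*√61) - 2672 = 692 + 25*√61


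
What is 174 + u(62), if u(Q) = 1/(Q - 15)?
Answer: 8179/47 ≈ 174.02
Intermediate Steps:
u(Q) = 1/(-15 + Q)
174 + u(62) = 174 + 1/(-15 + 62) = 174 + 1/47 = 8179/47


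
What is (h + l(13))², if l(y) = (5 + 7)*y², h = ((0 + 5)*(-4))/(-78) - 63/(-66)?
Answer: 3031300369969/736164 ≈ 4.1177e+6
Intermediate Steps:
h = 1039/858 (h = (5*(-4))*(-1/78) - 63*(-1/66) = -20*(-1/78) + 21/22 = 10/39 + 21/22 = 1039/858 ≈ 1.2110)
l(y) = 12*y²
(h + l(13))² = (1039/858 + 12*13²)² = (1039/858 + 12*169)² = (1039/858 + 2028)² = (1741063/858)² = 3031300369969/736164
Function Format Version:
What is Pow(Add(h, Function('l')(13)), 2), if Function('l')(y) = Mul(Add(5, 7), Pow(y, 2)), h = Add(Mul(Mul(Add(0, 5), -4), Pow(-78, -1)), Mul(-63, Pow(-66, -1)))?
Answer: Rational(3031300369969, 736164) ≈ 4.1177e+6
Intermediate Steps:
h = Rational(1039, 858) (h = Add(Mul(Mul(5, -4), Rational(-1, 78)), Mul(-63, Rational(-1, 66))) = Add(Mul(-20, Rational(-1, 78)), Rational(21, 22)) = Add(Rational(10, 39), Rational(21, 22)) = Rational(1039, 858) ≈ 1.2110)
Function('l')(y) = Mul(12, Pow(y, 2))
Pow(Add(h, Function('l')(13)), 2) = Pow(Add(Rational(1039, 858), Mul(12, Pow(13, 2))), 2) = Pow(Add(Rational(1039, 858), Mul(12, 169)), 2) = Pow(Add(Rational(1039, 858), 2028), 2) = Pow(Rational(1741063, 858), 2) = Rational(3031300369969, 736164)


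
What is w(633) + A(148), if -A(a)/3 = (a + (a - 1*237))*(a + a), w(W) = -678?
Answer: -53070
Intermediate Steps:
A(a) = -6*a*(-237 + 2*a) (A(a) = -3*(a + (a - 1*237))*(a + a) = -3*(a + (a - 237))*2*a = -3*(a + (-237 + a))*2*a = -3*(-237 + 2*a)*2*a = -6*a*(-237 + 2*a))
w(633) + A(148) = -678 + 6*148*(237 - 2*148) = -678 + 6*148*(237 - 296) = -678 + 6*148*(-59) = -678 - 52392 = -53070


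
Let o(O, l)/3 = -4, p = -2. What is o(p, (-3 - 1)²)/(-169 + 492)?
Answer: -12/323 ≈ -0.037152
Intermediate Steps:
o(O, l) = -12 (o(O, l) = 3*(-4) = -12)
o(p, (-3 - 1)²)/(-169 + 492) = -12/(-169 + 492) = -12/323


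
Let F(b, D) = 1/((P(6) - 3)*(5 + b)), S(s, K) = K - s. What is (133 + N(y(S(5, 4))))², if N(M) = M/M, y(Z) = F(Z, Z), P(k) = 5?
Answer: 17956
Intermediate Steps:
F(b, D) = 1/(10 + 2*b) (F(b, D) = 1/((5 - 3)*(5 + b)) = 1/(2*(5 + b)) = 1/(10 + 2*b))
y(Z) = 1/(2*(5 + Z))
N(M) = 1
(133 + N(y(S(5, 4))))² = (133 + 1)² = 134² = 17956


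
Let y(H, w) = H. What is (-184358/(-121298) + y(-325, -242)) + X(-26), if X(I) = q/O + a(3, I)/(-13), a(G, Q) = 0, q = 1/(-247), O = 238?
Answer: -1153307663005/3565312114 ≈ -323.48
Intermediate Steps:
q = -1/247 ≈ -0.0040486
X(I) = -1/58786 (X(I) = -1/247/238 + 0/(-13) = -1/247*1/238 + 0*(-1/13) = -1/58786 + 0 = -1/58786)
(-184358/(-121298) + y(-325, -242)) + X(-26) = (-184358/(-121298) - 325) - 1/58786 = (-184358*(-1/121298) - 325) - 1/58786 = (92179/60649 - 325) - 1/58786 = -19618746/60649 - 1/58786 = -1153307663005/3565312114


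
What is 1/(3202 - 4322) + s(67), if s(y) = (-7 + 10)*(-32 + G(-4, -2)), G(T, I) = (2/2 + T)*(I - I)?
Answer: -107521/1120 ≈ -96.001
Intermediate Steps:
G(T, I) = 0 (G(T, I) = (2*(½) + T)*0 = (1 + T)*0 = 0)
s(y) = -96 (s(y) = (-7 + 10)*(-32 + 0) = 3*(-32) = -96)
1/(3202 - 4322) + s(67) = 1/(3202 - 4322) - 96 = 1/(-1120) - 96 = -1/1120 - 96 = -107521/1120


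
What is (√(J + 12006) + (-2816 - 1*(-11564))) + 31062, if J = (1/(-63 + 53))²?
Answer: 39810 + √1200601/10 ≈ 39920.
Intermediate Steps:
J = 1/100 (J = (1/(-10))² = (-⅒)² = 1/100 ≈ 0.010000)
(√(J + 12006) + (-2816 - 1*(-11564))) + 31062 = (√(1/100 + 12006) + (-2816 - 1*(-11564))) + 31062 = (√(1200601/100) + (-2816 + 11564)) + 31062 = (√1200601/10 + 8748) + 31062 = (8748 + √1200601/10) + 31062 = 39810 + √1200601/10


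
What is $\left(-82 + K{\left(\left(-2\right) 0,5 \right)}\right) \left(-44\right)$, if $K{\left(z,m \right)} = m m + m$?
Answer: $2288$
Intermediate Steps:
$K{\left(z,m \right)} = m + m^{2}$ ($K{\left(z,m \right)} = m^{2} + m = m + m^{2}$)
$\left(-82 + K{\left(\left(-2\right) 0,5 \right)}\right) \left(-44\right) = \left(-82 + 5 \left(1 + 5\right)\right) \left(-44\right) = \left(-82 + 5 \cdot 6\right) \left(-44\right) = \left(-82 + 30\right) \left(-44\right) = \left(-52\right) \left(-44\right) = 2288$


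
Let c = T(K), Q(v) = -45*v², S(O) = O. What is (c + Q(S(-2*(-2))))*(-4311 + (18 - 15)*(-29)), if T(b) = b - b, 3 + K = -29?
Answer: 3166560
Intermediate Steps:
K = -32 (K = -3 - 29 = -32)
T(b) = 0
c = 0
(c + Q(S(-2*(-2))))*(-4311 + (18 - 15)*(-29)) = (0 - 45*(-2*(-2))²)*(-4311 + (18 - 15)*(-29)) = (0 - 45*4²)*(-4311 + 3*(-29)) = (0 - 45*16)*(-4311 - 87) = (0 - 720)*(-4398) = -720*(-4398) = 3166560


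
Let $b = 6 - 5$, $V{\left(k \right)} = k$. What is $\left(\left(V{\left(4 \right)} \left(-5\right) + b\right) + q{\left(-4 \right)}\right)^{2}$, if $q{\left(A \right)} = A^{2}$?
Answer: $9$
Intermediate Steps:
$b = 1$
$\left(\left(V{\left(4 \right)} \left(-5\right) + b\right) + q{\left(-4 \right)}\right)^{2} = \left(\left(4 \left(-5\right) + 1\right) + \left(-4\right)^{2}\right)^{2} = \left(\left(-20 + 1\right) + 16\right)^{2} = \left(-19 + 16\right)^{2} = \left(-3\right)^{2} = 9$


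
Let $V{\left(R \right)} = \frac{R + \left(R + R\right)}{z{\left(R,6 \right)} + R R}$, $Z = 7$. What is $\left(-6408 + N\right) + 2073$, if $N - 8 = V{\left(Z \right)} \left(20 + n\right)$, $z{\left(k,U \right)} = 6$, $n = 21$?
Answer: $- \frac{237124}{55} \approx -4311.3$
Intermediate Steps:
$V{\left(R \right)} = \frac{3 R}{6 + R^{2}}$ ($V{\left(R \right)} = \frac{R + \left(R + R\right)}{6 + R R} = \frac{R + 2 R}{6 + R^{2}} = \frac{3 R}{6 + R^{2}}$)
$N = \frac{1301}{55}$ ($N = 8 + 3 \cdot 7 \frac{1}{6 + 7^{2}} \left(20 + 21\right) = 8 + 3 \cdot 7 \frac{1}{6 + 49} \cdot 41 = 8 + 3 \cdot 7 \cdot \frac{1}{55} \cdot 41 = 8 + \frac{21}{55} \cdot 41 = 8 + \frac{861}{55} = \frac{1301}{55} \approx 23.655$)
$\left(-6408 + N\right) + 2073 = \left(-6408 + \frac{1301}{55}\right) + 2073 = - \frac{351139}{55} + 2073 = - \frac{237124}{55}$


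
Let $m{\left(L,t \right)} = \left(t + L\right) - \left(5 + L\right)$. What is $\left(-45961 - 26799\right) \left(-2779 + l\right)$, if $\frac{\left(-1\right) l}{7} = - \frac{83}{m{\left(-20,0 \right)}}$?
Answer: $210654752$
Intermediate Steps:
$m{\left(L,t \right)} = -5 + t$ ($m{\left(L,t \right)} = \left(L + t\right) - \left(5 + L\right) = -5 + t$)
$l = - \frac{581}{5}$ ($l = - 7 \left(- \frac{83}{-5 + 0}\right) = - 7 \left(- \frac{83}{-5}\right) = - 7 \left(\left(-83\right) \left(- \frac{1}{5}\right)\right) = \left(-7\right) \frac{83}{5} = - \frac{581}{5} \approx -116.2$)
$\left(-45961 - 26799\right) \left(-2779 + l\right) = \left(-45961 - 26799\right) \left(-2779 - \frac{581}{5}\right) = \left(-72760\right) \left(- \frac{14476}{5}\right) = 210654752$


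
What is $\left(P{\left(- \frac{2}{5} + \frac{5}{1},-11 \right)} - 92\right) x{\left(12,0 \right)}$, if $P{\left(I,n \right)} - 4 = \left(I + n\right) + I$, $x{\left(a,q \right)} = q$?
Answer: $0$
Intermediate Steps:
$P{\left(I,n \right)} = 4 + n + 2 I$ ($P{\left(I,n \right)} = 4 + \left(\left(I + n\right) + I\right) = 4 + \left(n + 2 I\right) = 4 + n + 2 I$)
$\left(P{\left(- \frac{2}{5} + \frac{5}{1},-11 \right)} - 92\right) x{\left(12,0 \right)} = \left(\left(4 - 11 + 2 \left(- \frac{2}{5} + \frac{5}{1}\right)\right) - 92\right) 0 = \left(\left(4 - 11 + 2 \left(\left(-2\right) \frac{1}{5} + 5 \cdot 1\right)\right) - 92\right) 0 = \left(\left(4 - 11 + 2 \left(- \frac{2}{5} + 5\right)\right) - 92\right) 0 = \left(\left(4 - 11 + 2 \cdot \frac{23}{5}\right) - 92\right) 0 = \left(\left(4 - 11 + \frac{46}{5}\right) - 92\right) 0 = \left(\frac{11}{5} - 92\right) 0 = \left(- \frac{449}{5}\right) 0 = 0$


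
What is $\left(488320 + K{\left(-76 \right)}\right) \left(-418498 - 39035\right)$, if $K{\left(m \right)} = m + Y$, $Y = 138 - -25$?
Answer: $-223462319931$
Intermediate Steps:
$Y = 163$ ($Y = 138 + 25 = 163$)
$K{\left(m \right)} = 163 + m$ ($K{\left(m \right)} = m + 163 = 163 + m$)
$\left(488320 + K{\left(-76 \right)}\right) \left(-418498 - 39035\right) = \left(488320 + \left(163 - 76\right)\right) \left(-418498 - 39035\right) = \left(488320 + 87\right) \left(-457533\right) = 488407 \left(-457533\right) = -223462319931$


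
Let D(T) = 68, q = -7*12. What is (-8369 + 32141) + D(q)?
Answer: 23840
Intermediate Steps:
q = -84
(-8369 + 32141) + D(q) = (-8369 + 32141) + 68 = 23772 + 68 = 23840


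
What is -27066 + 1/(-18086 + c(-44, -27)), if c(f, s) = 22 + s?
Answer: -489651007/18091 ≈ -27066.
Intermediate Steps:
-27066 + 1/(-18086 + c(-44, -27)) = -27066 + 1/(-18086 + (22 - 27)) = -27066 + 1/(-18086 - 5) = -27066 + 1/(-18091) = -27066 - 1/18091 = -489651007/18091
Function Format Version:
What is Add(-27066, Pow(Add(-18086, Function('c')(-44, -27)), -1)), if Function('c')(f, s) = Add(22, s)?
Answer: Rational(-489651007, 18091) ≈ -27066.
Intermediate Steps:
Add(-27066, Pow(Add(-18086, Function('c')(-44, -27)), -1)) = Add(-27066, Pow(Add(-18086, Add(22, -27)), -1)) = Add(-27066, Pow(Add(-18086, -5), -1)) = Add(-27066, Pow(-18091, -1)) = Add(-27066, Rational(-1, 18091)) = Rational(-489651007, 18091)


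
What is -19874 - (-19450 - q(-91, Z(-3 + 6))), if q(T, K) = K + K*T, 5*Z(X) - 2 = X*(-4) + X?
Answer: -298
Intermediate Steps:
Z(X) = 2/5 - 3*X/5 (Z(X) = 2/5 + (X*(-4) + X)/5 = 2/5 + (-4*X + X)/5 = 2/5 + (-3*X)/5 = 2/5 - 3*X/5)
-19874 - (-19450 - q(-91, Z(-3 + 6))) = -19874 - (-19450 - (2/5 - 3*(-3 + 6)/5)*(1 - 91)) = -19874 - (-19450 - (2/5 - 3/5*3)*(-90)) = -19874 - (-19450 - (2/5 - 9/5)*(-90)) = -19874 - (-19450 - (-7)*(-90)/5) = -19874 - (-19450 - 1*126) = -19874 - (-19450 - 126) = -19874 - 1*(-19576) = -19874 + 19576 = -298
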